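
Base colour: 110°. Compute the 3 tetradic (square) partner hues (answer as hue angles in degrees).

A square tetradic scheme places four hues every 90°.
110 + 90 = 200°
110 + 180 = 290°
110 + 270 = 380 → 380 − 360 = 20°

200°, 290°, and 20°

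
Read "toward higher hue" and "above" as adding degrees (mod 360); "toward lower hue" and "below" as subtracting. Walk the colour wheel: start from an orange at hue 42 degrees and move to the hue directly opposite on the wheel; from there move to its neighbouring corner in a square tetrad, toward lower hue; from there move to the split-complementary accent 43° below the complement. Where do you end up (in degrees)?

269°

42 + 180 = 222°   (complement)
222 − 90 = 132°   (square ↓)
132 + 137 = 269°   (split-comp 43° ↓)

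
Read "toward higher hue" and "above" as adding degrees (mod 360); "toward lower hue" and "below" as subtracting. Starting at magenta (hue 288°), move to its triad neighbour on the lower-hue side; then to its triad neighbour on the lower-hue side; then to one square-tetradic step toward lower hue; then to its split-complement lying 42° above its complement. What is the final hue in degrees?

180°

288 − 120 = 168°   (triadic ↓)
168 − 120 = 48°   (triadic ↓)
48 − 90 = -42 → -42 + 360 = 318°   (square ↓)
318 + 222 = 540 → 540 − 360 = 180°   (split-comp 42° ↑)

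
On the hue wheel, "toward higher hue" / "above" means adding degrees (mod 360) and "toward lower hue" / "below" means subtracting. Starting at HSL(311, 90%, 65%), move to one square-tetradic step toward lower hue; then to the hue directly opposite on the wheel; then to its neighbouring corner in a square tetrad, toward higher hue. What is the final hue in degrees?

131°

311 − 90 = 221°   (square ↓)
221 + 180 = 401 → 401 − 360 = 41°   (complement)
41 + 90 = 131°   (square ↑)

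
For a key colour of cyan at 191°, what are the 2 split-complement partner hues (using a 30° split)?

Split-complementary hues sit 30° either side of the complement.
Complement of 191°: 191 + 180 = 371 → 371 − 360 = 11°
11 − 30 = -19 → -19 + 360 = 341°
11 + 30 = 41°

341° and 41°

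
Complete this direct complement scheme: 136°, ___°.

The complement sits 180° across the wheel.
The full set through 136° is {136°, 316°}.
Given {136°}, the missing hue is 316°.

316°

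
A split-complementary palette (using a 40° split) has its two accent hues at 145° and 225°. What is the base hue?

The accents sit 40° either side of the complement, so the complement is their short-arc midpoint on the wheel.
Short-arc midpoint of 145° and 225°: 185°.
Base is 180° from the complement: 185 − 180 = 5°

5°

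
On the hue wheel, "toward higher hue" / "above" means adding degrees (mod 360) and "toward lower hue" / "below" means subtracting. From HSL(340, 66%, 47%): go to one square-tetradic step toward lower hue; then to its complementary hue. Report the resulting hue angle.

square ↓ −90°: 340 − 90 = 250°
complement +180°: 250 + 180 = 430 → 430 − 360 = 70°

70°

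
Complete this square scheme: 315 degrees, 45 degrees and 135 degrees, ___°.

225°

A square tetradic scheme places four hues every 90°.
The full set through 45° is {45°, 135°, 225°, 315°}.
Given {45°, 135°, 315°}, the missing hue is 225°.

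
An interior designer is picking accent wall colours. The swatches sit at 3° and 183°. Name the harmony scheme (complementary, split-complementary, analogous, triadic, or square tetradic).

complementary

Sort the hues: 3°, 183°.
Successive gaps around the wheel: 180°, 180°.
Two hues 180° apart are complementary.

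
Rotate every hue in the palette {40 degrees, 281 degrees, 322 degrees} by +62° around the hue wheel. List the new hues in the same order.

40 + 62 = 102°
281 + 62 = 343°
322 + 62 = 384 → 384 − 360 = 24°

102°, 343°, 24°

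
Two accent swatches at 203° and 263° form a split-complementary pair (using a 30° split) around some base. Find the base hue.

The accents sit 30° either side of the complement, so the complement is their short-arc midpoint on the wheel.
Short-arc midpoint of 203° and 263°: 233°.
Base is 180° from the complement: 233 − 180 = 53°

53°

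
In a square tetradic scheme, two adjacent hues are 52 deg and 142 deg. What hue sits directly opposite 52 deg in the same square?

A square tetradic scheme places four hues 90° apart; opposite corners are 180° apart.
52 + 180 = 232°

232°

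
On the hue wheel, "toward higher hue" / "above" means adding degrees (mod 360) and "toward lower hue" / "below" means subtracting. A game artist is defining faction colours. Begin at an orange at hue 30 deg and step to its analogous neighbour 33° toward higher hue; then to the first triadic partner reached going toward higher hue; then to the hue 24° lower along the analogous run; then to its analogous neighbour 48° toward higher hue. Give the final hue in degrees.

207°

+33° (analog 33° ↑): 30 + 33 = 63°
+120° (triadic ↑): 63 + 120 = 183°
−24° (analog 24° ↓): 183 − 24 = 159°
+48° (analog 48° ↑): 159 + 48 = 207°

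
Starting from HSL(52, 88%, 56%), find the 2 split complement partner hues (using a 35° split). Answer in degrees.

197° and 267°

Split-complementary hues sit 35° either side of the complement.
Complement of 52°: 52 + 180 = 232°
232 − 35 = 197°
232 + 35 = 267°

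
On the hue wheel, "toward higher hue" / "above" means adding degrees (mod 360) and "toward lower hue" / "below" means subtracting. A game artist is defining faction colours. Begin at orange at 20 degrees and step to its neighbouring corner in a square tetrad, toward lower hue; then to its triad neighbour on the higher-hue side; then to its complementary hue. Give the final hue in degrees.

−90° (square ↓): 20 − 90 = -70 → -70 + 360 = 290°
+120° (triadic ↑): 290 + 120 = 410 → 410 − 360 = 50°
+180° (complement): 50 + 180 = 230°

230°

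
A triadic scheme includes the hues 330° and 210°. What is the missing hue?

A triad places three hues 120° apart.
The full set through 210° is {90°, 210°, 330°}.
Given {210°, 330°}, the missing hue is 90°.

90°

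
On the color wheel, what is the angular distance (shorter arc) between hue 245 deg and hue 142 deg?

103°

|245 − 142| = 103.
103 ≤ 180, so the shorter arc is 103°.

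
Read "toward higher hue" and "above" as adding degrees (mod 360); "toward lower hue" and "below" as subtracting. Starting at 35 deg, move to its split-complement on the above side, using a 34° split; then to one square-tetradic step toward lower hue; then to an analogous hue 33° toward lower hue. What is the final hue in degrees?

126°

35 + 214 = 249°   (split-comp 34° ↑)
249 − 90 = 159°   (square ↓)
159 − 33 = 126°   (analog 33° ↓)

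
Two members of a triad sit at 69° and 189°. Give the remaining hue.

A triad spaces three hues 120° apart.
The full set is {69°, 189°, 309°}.

309°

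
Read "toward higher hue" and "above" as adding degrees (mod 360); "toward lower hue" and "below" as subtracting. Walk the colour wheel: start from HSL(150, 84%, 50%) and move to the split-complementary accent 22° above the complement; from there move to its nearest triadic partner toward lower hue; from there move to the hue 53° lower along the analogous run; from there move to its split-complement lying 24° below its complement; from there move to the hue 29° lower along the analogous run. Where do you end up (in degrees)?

306°

150 + 202 = 352°   (split-comp 22° ↑)
352 − 120 = 232°   (triadic ↓)
232 − 53 = 179°   (analog 53° ↓)
179 + 156 = 335°   (split-comp 24° ↓)
335 − 29 = 306°   (analog 29° ↓)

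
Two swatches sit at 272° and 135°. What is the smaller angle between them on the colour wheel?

|272 − 135| = 137.
137 ≤ 180, so the shorter arc is 137°.

137°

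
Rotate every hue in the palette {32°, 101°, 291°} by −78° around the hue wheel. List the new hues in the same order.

314°, 23°, 213°

32 − 78 = -46 → -46 + 360 = 314°
101 − 78 = 23°
291 − 78 = 213°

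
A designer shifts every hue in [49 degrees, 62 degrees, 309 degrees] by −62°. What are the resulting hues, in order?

347°, 0°, 247°

49 − 62 = -13 → -13 + 360 = 347°
62 − 62 = 0°
309 − 62 = 247°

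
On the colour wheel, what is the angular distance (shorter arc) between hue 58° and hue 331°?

87°

|58 − 331| = 273.
The shorter arc is 360 − 273 = 87°.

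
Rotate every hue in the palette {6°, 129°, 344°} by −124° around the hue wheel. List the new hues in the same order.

6 − 124 = -118 → -118 + 360 = 242°
129 − 124 = 5°
344 − 124 = 220°

242°, 5°, 220°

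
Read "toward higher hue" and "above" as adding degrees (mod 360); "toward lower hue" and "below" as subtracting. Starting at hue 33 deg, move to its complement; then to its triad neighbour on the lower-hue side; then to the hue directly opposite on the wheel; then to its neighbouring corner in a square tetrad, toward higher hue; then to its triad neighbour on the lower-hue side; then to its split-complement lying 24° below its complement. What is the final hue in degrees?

39°

+180° (complement): 33 + 180 = 213°
−120° (triadic ↓): 213 − 120 = 93°
+180° (complement): 93 + 180 = 273°
+90° (square ↑): 273 + 90 = 363 → 363 − 360 = 3°
−120° (triadic ↓): 3 − 120 = -117 → -117 + 360 = 243°
+156° (split-comp 24° ↓): 243 + 156 = 399 → 399 − 360 = 39°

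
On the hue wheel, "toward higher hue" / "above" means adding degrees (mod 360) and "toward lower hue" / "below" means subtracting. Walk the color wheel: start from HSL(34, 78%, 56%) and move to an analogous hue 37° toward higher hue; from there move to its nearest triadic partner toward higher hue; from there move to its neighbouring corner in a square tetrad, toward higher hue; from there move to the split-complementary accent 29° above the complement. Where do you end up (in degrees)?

34 + 37 = 71°   (analog 37° ↑)
71 + 120 = 191°   (triadic ↑)
191 + 90 = 281°   (square ↑)
281 + 209 = 490 → 490 − 360 = 130°   (split-comp 29° ↑)

130°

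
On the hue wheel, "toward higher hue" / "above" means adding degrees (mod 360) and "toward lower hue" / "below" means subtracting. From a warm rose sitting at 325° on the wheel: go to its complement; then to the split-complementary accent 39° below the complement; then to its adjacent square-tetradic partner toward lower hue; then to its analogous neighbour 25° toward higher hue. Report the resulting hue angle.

221°

+180° (complement): 325 + 180 = 505 → 505 − 360 = 145°
+141° (split-comp 39° ↓): 145 + 141 = 286°
−90° (square ↓): 286 − 90 = 196°
+25° (analog 25° ↑): 196 + 25 = 221°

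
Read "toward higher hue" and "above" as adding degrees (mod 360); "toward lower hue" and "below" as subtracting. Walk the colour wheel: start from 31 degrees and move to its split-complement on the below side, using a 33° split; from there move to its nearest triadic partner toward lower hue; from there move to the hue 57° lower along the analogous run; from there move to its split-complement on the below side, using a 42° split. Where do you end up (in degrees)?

139°

31 + 147 = 178°   (split-comp 33° ↓)
178 − 120 = 58°   (triadic ↓)
58 − 57 = 1°   (analog 57° ↓)
1 + 138 = 139°   (split-comp 42° ↓)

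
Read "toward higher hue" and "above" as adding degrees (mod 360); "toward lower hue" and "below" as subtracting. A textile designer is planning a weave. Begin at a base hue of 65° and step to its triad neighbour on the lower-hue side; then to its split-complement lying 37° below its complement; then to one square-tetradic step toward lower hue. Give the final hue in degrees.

358°

triadic ↓ −120°: 65 − 120 = -55 → -55 + 360 = 305°
split-comp 37° ↓ +143°: 305 + 143 = 448 → 448 − 360 = 88°
square ↓ −90°: 88 − 90 = -2 → -2 + 360 = 358°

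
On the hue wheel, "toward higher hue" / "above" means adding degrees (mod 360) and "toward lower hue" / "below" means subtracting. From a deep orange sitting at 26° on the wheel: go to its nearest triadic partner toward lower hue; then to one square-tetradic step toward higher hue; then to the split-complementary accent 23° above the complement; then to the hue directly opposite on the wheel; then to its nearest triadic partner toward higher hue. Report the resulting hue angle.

139°

26 − 120 = -94 → -94 + 360 = 266°   (triadic ↓)
266 + 90 = 356°   (square ↑)
356 + 203 = 559 → 559 − 360 = 199°   (split-comp 23° ↑)
199 + 180 = 379 → 379 − 360 = 19°   (complement)
19 + 120 = 139°   (triadic ↑)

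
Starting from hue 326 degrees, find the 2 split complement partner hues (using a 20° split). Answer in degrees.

126° and 166°

Split-complementary hues sit 20° either side of the complement.
Complement of 326 degrees: 326 + 180 = 506 → 506 − 360 = 146°
146 − 20 = 126°
146 + 20 = 166°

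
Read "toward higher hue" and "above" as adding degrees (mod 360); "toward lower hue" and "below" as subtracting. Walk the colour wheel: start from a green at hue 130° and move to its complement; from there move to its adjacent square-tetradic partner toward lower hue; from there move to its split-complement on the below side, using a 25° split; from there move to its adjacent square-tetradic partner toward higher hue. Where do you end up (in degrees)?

105°

complement +180°: 130 + 180 = 310°
square ↓ −90°: 310 − 90 = 220°
split-comp 25° ↓ +155°: 220 + 155 = 375 → 375 − 360 = 15°
square ↑ +90°: 15 + 90 = 105°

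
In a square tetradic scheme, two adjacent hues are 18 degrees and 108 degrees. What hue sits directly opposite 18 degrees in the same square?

A square tetradic scheme places four hues 90° apart; opposite corners are 180° apart.
18 + 180 = 198°

198°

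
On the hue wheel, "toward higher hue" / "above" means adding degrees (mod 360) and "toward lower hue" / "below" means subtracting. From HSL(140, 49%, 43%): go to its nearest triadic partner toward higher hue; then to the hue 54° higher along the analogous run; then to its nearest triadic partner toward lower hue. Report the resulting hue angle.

140 + 120 = 260°   (triadic ↑)
260 + 54 = 314°   (analog 54° ↑)
314 − 120 = 194°   (triadic ↓)

194°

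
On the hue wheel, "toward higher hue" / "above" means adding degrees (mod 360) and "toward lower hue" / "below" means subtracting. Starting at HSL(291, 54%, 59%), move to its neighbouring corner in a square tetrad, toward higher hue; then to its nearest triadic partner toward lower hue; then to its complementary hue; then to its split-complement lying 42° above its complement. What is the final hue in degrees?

square ↑ +90°: 291 + 90 = 381 → 381 − 360 = 21°
triadic ↓ −120°: 21 − 120 = -99 → -99 + 360 = 261°
complement +180°: 261 + 180 = 441 → 441 − 360 = 81°
split-comp 42° ↑ +222°: 81 + 222 = 303°

303°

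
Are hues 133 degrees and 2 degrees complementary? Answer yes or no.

no

Angular distance: |133 − 2| = 131 = 131°.
Complementary requires 180°.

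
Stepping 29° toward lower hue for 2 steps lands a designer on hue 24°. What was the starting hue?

82°

2 steps of 29° (toward lower hue) give a net shift of −58°.
Start = end − shift: 24 + 58 = 82°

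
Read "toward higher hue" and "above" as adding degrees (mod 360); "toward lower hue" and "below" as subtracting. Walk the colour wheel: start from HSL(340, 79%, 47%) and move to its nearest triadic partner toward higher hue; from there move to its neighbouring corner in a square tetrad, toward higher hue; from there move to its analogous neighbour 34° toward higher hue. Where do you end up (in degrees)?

340 + 120 = 460 → 460 − 360 = 100°   (triadic ↑)
100 + 90 = 190°   (square ↑)
190 + 34 = 224°   (analog 34° ↑)

224°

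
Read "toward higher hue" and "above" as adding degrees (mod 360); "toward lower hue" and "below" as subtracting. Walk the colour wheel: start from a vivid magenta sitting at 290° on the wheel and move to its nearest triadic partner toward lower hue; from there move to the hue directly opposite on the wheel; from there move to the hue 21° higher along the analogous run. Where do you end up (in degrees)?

11°

triadic ↓ −120°: 290 − 120 = 170°
complement +180°: 170 + 180 = 350°
analog 21° ↑ +21°: 350 + 21 = 371 → 371 − 360 = 11°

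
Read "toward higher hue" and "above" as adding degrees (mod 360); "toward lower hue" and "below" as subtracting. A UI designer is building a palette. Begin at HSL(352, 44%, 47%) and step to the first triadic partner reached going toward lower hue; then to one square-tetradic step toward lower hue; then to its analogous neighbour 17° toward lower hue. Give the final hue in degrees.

−120° (triadic ↓): 352 − 120 = 232°
−90° (square ↓): 232 − 90 = 142°
−17° (analog 17° ↓): 142 − 17 = 125°

125°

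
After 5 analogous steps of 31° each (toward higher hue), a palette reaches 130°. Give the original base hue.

335°

5 steps of 31° (toward higher hue) give a net shift of +155°.
Start = end − shift: 130 − 155 = -25 → -25 + 360 = 335°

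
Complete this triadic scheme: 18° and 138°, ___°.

A triad places three hues 120° apart.
The full set through 18° is {18°, 138°, 258°}.
Given {18°, 138°}, the missing hue is 258°.

258°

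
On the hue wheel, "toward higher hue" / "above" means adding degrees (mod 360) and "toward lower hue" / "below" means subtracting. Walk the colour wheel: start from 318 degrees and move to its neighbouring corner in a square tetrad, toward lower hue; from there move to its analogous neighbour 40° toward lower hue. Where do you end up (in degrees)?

square ↓ −90°: 318 − 90 = 228°
analog 40° ↓ −40°: 228 − 40 = 188°

188°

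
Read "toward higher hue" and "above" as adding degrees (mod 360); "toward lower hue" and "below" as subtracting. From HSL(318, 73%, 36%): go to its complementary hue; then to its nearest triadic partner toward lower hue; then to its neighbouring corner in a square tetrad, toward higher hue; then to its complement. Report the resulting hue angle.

complement +180°: 318 + 180 = 498 → 498 − 360 = 138°
triadic ↓ −120°: 138 − 120 = 18°
square ↑ +90°: 18 + 90 = 108°
complement +180°: 108 + 180 = 288°

288°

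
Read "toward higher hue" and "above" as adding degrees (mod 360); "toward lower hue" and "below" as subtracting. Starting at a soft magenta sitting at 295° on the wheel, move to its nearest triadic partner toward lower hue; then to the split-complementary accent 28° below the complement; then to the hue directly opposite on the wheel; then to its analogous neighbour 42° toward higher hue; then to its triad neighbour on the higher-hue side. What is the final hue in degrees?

309°

−120° (triadic ↓): 295 − 120 = 175°
+152° (split-comp 28° ↓): 175 + 152 = 327°
+180° (complement): 327 + 180 = 507 → 507 − 360 = 147°
+42° (analog 42° ↑): 147 + 42 = 189°
+120° (triadic ↑): 189 + 120 = 309°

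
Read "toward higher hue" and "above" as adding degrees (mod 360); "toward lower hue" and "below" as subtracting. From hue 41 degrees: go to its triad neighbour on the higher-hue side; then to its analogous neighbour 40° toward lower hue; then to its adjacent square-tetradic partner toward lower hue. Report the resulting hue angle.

41 + 120 = 161°   (triadic ↑)
161 − 40 = 121°   (analog 40° ↓)
121 − 90 = 31°   (square ↓)

31°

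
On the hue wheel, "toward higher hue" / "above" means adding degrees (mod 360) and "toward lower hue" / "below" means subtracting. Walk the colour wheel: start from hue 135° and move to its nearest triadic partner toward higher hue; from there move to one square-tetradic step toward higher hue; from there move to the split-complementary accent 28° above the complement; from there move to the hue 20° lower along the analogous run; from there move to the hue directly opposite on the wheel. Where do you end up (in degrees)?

+120° (triadic ↑): 135 + 120 = 255°
+90° (square ↑): 255 + 90 = 345°
+208° (split-comp 28° ↑): 345 + 208 = 553 → 553 − 360 = 193°
−20° (analog 20° ↓): 193 − 20 = 173°
+180° (complement): 173 + 180 = 353°

353°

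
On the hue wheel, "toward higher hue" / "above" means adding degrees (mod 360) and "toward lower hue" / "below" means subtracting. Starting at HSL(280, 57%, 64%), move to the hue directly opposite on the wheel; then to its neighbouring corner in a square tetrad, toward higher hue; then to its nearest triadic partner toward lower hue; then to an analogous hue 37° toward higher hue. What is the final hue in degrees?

+180° (complement): 280 + 180 = 460 → 460 − 360 = 100°
+90° (square ↑): 100 + 90 = 190°
−120° (triadic ↓): 190 − 120 = 70°
+37° (analog 37° ↑): 70 + 37 = 107°

107°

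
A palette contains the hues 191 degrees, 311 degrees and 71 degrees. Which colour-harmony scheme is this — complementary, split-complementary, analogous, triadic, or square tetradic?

triadic

Sort the hues: 71°, 191°, 311°.
Successive gaps around the wheel: 120°, 120°, 120°.
Three hues equally spaced 120° apart form a triad.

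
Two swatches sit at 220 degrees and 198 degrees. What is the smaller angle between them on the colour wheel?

22°

|220 − 198| = 22.
22 ≤ 180, so the shorter arc is 22°.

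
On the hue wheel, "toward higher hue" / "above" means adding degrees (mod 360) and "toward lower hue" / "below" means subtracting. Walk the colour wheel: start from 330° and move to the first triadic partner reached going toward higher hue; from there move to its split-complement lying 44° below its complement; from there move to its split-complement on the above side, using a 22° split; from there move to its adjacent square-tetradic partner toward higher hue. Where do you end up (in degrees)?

+120° (triadic ↑): 330 + 120 = 450 → 450 − 360 = 90°
+136° (split-comp 44° ↓): 90 + 136 = 226°
+202° (split-comp 22° ↑): 226 + 202 = 428 → 428 − 360 = 68°
+90° (square ↑): 68 + 90 = 158°

158°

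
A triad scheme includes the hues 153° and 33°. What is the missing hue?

273°

A triad places three hues 120° apart.
The full set through 33° is {33°, 153°, 273°}.
Given {33°, 153°}, the missing hue is 273°.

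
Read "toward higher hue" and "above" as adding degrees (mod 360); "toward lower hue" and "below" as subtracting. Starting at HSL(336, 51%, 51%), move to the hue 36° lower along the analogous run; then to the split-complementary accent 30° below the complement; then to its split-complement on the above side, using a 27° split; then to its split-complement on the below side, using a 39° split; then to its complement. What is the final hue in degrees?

336 − 36 = 300°   (analog 36° ↓)
300 + 150 = 450 → 450 − 360 = 90°   (split-comp 30° ↓)
90 + 207 = 297°   (split-comp 27° ↑)
297 + 141 = 438 → 438 − 360 = 78°   (split-comp 39° ↓)
78 + 180 = 258°   (complement)

258°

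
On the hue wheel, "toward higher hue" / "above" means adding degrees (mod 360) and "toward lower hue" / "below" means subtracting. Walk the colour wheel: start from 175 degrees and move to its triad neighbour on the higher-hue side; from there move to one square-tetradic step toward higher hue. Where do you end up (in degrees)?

25°

+120° (triadic ↑): 175 + 120 = 295°
+90° (square ↑): 295 + 90 = 385 → 385 − 360 = 25°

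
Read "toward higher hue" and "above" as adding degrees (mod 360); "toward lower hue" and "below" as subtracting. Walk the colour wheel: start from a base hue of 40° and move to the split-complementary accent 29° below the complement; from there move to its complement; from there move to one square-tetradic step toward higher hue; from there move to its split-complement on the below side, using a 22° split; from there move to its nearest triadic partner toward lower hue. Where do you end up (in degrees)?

139°

40 + 151 = 191°   (split-comp 29° ↓)
191 + 180 = 371 → 371 − 360 = 11°   (complement)
11 + 90 = 101°   (square ↑)
101 + 158 = 259°   (split-comp 22° ↓)
259 − 120 = 139°   (triadic ↓)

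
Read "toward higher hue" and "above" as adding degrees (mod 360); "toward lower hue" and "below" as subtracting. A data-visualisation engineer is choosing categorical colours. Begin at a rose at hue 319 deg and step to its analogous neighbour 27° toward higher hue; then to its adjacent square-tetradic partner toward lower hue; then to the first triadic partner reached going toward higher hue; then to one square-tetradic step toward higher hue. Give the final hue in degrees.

106°

+27° (analog 27° ↑): 319 + 27 = 346°
−90° (square ↓): 346 − 90 = 256°
+120° (triadic ↑): 256 + 120 = 376 → 376 − 360 = 16°
+90° (square ↑): 16 + 90 = 106°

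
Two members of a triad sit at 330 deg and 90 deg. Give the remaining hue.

210°

A triad spaces three hues 120° apart.
The full set is {90°, 210°, 330°}.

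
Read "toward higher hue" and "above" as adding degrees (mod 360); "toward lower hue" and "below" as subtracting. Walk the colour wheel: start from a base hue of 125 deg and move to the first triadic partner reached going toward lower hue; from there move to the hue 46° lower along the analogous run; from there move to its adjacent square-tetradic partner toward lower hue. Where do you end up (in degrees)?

229°

triadic ↓ −120°: 125 − 120 = 5°
analog 46° ↓ −46°: 5 − 46 = -41 → -41 + 360 = 319°
square ↓ −90°: 319 − 90 = 229°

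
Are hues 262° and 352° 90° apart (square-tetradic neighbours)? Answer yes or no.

Angular distance: |262 − 352| = 90 = 90°.
90° apart (square-tetradic neighbours) requires 90°.

yes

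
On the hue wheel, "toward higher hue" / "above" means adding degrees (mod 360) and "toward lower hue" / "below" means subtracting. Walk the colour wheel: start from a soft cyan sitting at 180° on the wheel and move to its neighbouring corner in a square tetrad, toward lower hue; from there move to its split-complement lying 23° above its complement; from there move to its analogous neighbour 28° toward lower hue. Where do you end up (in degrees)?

180 − 90 = 90°   (square ↓)
90 + 203 = 293°   (split-comp 23° ↑)
293 − 28 = 265°   (analog 28° ↓)

265°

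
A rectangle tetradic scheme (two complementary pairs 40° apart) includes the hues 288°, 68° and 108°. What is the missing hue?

A rectangular tetradic uses two complementary pairs 40° apart: offsets 0°, 40°, 180°, 220°.
Among {68°, 108°, 288°}, 108° and 288° are a 180° pair.
The remaining hue 68° needs its own complement: 68 + 180 = 248°

248°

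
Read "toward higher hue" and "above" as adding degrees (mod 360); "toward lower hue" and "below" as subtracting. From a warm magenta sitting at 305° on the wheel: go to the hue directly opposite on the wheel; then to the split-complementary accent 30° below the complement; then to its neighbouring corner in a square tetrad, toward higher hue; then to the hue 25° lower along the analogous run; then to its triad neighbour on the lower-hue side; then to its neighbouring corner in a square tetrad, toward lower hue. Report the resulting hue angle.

complement +180°: 305 + 180 = 485 → 485 − 360 = 125°
split-comp 30° ↓ +150°: 125 + 150 = 275°
square ↑ +90°: 275 + 90 = 365 → 365 − 360 = 5°
analog 25° ↓ −25°: 5 − 25 = -20 → -20 + 360 = 340°
triadic ↓ −120°: 340 − 120 = 220°
square ↓ −90°: 220 − 90 = 130°

130°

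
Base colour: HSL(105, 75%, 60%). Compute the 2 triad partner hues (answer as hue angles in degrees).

A triad places three hues 120° apart.
105 + 120 = 225°
105 + 240 = 345°

225° and 345°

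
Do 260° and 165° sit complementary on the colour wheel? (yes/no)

no

Angular distance: |260 − 165| = 95 = 95°.
Complementary requires 180°.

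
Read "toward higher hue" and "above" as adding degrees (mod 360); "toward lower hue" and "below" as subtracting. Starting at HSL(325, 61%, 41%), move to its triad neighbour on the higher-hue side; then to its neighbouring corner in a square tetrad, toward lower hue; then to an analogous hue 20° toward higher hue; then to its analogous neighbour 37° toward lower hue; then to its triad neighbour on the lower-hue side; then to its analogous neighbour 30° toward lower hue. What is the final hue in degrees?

188°

325 + 120 = 445 → 445 − 360 = 85°   (triadic ↑)
85 − 90 = -5 → -5 + 360 = 355°   (square ↓)
355 + 20 = 375 → 375 − 360 = 15°   (analog 20° ↑)
15 − 37 = -22 → -22 + 360 = 338°   (analog 37° ↓)
338 − 120 = 218°   (triadic ↓)
218 − 30 = 188°   (analog 30° ↓)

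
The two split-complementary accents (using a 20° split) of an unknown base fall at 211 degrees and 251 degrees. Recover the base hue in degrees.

51°

The accents sit 20° either side of the complement, so the complement is their short-arc midpoint on the wheel.
Short-arc midpoint of 211° and 251°: 231°.
Base is 180° from the complement: 231 − 180 = 51°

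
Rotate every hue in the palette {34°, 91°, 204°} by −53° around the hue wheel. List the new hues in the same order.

341°, 38°, 151°

34 − 53 = -19 → -19 + 360 = 341°
91 − 53 = 38°
204 − 53 = 151°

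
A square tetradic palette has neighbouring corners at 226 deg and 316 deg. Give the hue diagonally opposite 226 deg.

A square tetradic scheme places four hues 90° apart; opposite corners are 180° apart.
226 + 180 = 406 → 406 − 360 = 46°

46°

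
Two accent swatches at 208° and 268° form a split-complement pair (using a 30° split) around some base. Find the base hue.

The accents sit 30° either side of the complement, so the complement is their short-arc midpoint on the wheel.
Short-arc midpoint of 208° and 268°: 238°.
Base is 180° from the complement: 238 − 180 = 58°

58°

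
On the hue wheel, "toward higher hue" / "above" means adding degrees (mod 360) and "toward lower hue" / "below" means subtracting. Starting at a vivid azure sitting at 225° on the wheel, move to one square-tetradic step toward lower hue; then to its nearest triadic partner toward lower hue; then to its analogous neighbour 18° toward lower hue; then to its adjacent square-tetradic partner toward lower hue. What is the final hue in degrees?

−90° (square ↓): 225 − 90 = 135°
−120° (triadic ↓): 135 − 120 = 15°
−18° (analog 18° ↓): 15 − 18 = -3 → -3 + 360 = 357°
−90° (square ↓): 357 − 90 = 267°

267°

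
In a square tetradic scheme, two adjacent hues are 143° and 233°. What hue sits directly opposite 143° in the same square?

A square tetradic scheme places four hues 90° apart; opposite corners are 180° apart.
143 + 180 = 323°

323°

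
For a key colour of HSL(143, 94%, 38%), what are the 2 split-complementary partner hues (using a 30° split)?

293° and 353°

Split-complementary hues sit 30° either side of the complement.
Complement of 143°: 143 + 180 = 323°
323 − 30 = 293°
323 + 30 = 353°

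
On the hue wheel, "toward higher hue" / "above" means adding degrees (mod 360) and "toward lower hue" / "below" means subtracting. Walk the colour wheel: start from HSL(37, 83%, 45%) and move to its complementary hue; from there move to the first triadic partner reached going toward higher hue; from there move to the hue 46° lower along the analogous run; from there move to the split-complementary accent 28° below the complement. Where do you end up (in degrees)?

83°

complement +180°: 37 + 180 = 217°
triadic ↑ +120°: 217 + 120 = 337°
analog 46° ↓ −46°: 337 − 46 = 291°
split-comp 28° ↓ +152°: 291 + 152 = 443 → 443 − 360 = 83°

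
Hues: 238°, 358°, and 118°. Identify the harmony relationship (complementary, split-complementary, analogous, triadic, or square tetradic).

triadic

Sort the hues: 118°, 238°, 358°.
Successive gaps around the wheel: 120°, 120°, 120°.
Three hues equally spaced 120° apart form a triad.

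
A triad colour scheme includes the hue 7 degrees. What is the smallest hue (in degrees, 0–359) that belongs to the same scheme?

7°

A triad places three hues 120° apart.
The full set through 7° is {7°, 127°, 247°}.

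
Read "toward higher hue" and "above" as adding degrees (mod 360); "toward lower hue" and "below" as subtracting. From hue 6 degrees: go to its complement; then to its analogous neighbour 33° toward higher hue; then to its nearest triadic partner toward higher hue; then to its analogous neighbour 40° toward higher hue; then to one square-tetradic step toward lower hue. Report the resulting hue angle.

289°

+180° (complement): 6 + 180 = 186°
+33° (analog 33° ↑): 186 + 33 = 219°
+120° (triadic ↑): 219 + 120 = 339°
+40° (analog 40° ↑): 339 + 40 = 379 → 379 − 360 = 19°
−90° (square ↓): 19 − 90 = -71 → -71 + 360 = 289°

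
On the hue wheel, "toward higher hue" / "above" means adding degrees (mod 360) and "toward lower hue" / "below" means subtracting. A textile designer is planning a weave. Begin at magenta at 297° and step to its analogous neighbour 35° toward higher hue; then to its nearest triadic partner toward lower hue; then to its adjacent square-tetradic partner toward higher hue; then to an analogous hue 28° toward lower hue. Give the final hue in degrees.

+35° (analog 35° ↑): 297 + 35 = 332°
−120° (triadic ↓): 332 − 120 = 212°
+90° (square ↑): 212 + 90 = 302°
−28° (analog 28° ↓): 302 − 28 = 274°

274°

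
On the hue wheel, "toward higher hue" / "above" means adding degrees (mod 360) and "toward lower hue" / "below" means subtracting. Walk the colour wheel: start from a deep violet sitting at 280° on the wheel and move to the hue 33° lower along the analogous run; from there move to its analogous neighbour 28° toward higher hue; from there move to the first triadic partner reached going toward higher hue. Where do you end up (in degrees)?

280 − 33 = 247°   (analog 33° ↓)
247 + 28 = 275°   (analog 28° ↑)
275 + 120 = 395 → 395 − 360 = 35°   (triadic ↑)

35°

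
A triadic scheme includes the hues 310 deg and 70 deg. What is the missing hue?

A triad places three hues 120° apart.
The full set through 70° is {70°, 190°, 310°}.
Given {70°, 310°}, the missing hue is 190°.

190°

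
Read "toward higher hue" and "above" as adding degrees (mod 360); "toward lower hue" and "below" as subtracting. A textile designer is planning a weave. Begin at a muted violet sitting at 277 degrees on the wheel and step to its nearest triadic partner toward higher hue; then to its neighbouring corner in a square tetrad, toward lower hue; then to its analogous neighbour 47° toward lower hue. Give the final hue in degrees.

260°

triadic ↑ +120°: 277 + 120 = 397 → 397 − 360 = 37°
square ↓ −90°: 37 − 90 = -53 → -53 + 360 = 307°
analog 47° ↓ −47°: 307 − 47 = 260°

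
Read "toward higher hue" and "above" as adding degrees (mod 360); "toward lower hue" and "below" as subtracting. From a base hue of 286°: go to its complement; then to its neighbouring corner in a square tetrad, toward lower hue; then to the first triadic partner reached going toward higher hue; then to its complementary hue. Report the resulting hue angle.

+180° (complement): 286 + 180 = 466 → 466 − 360 = 106°
−90° (square ↓): 106 − 90 = 16°
+120° (triadic ↑): 16 + 120 = 136°
+180° (complement): 136 + 180 = 316°

316°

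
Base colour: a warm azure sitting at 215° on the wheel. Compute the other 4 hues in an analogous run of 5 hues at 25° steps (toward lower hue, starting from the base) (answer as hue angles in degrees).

190°, 165°, 140° and 115°

Analogous hues sit every 25° along the wheel.
215 − 25 = 190°
215 − 50 = 165°
215 − 75 = 140°
215 − 100 = 115°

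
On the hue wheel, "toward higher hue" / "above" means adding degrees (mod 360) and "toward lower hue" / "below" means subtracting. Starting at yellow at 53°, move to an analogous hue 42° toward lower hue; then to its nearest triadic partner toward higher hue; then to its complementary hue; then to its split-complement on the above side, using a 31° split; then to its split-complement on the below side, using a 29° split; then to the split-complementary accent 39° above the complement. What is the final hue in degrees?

−42° (analog 42° ↓): 53 − 42 = 11°
+120° (triadic ↑): 11 + 120 = 131°
+180° (complement): 131 + 180 = 311°
+211° (split-comp 31° ↑): 311 + 211 = 522 → 522 − 360 = 162°
+151° (split-comp 29° ↓): 162 + 151 = 313°
+219° (split-comp 39° ↑): 313 + 219 = 532 → 532 − 360 = 172°

172°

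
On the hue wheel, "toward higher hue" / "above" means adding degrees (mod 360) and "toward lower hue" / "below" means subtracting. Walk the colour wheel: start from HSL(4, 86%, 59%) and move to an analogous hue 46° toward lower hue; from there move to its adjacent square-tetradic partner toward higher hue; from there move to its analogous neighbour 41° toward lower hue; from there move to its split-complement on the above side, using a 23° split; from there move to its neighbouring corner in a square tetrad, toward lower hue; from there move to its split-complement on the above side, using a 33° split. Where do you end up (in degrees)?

333°

−46° (analog 46° ↓): 4 − 46 = -42 → -42 + 360 = 318°
+90° (square ↑): 318 + 90 = 408 → 408 − 360 = 48°
−41° (analog 41° ↓): 48 − 41 = 7°
+203° (split-comp 23° ↑): 7 + 203 = 210°
−90° (square ↓): 210 − 90 = 120°
+213° (split-comp 33° ↑): 120 + 213 = 333°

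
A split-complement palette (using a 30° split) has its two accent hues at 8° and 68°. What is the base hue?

218°

The accents sit 30° either side of the complement, so the complement is their short-arc midpoint on the wheel.
Short-arc midpoint of 8° and 68°: 38°.
Base is 180° from the complement: 38 − 180 = -142 → -142 + 360 = 218°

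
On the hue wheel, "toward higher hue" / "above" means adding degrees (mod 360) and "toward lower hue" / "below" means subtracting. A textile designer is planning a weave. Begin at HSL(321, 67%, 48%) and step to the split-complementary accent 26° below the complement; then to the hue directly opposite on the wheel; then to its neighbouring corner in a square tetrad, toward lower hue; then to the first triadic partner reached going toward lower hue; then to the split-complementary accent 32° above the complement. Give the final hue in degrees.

297°

split-comp 26° ↓ +154°: 321 + 154 = 475 → 475 − 360 = 115°
complement +180°: 115 + 180 = 295°
square ↓ −90°: 295 − 90 = 205°
triadic ↓ −120°: 205 − 120 = 85°
split-comp 32° ↑ +212°: 85 + 212 = 297°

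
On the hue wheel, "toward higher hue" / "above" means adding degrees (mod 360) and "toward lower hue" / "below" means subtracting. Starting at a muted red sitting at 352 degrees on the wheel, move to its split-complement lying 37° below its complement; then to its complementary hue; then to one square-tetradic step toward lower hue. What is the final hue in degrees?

225°

352 + 143 = 495 → 495 − 360 = 135°   (split-comp 37° ↓)
135 + 180 = 315°   (complement)
315 − 90 = 225°   (square ↓)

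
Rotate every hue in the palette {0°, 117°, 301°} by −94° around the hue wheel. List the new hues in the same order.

266°, 23°, 207°

0 − 94 = -94 → -94 + 360 = 266°
117 − 94 = 23°
301 − 94 = 207°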